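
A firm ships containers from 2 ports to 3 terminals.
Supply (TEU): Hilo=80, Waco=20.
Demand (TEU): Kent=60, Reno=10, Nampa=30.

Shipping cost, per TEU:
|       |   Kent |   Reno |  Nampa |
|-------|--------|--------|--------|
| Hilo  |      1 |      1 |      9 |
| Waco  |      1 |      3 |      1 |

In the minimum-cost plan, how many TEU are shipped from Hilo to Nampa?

The minimum-cost plan:
  Hilo→Kent: 60 × 1 = 60
  Hilo→Reno: 10 × 1 = 10
  Hilo→Nampa: 10 × 9 = 90
  Waco→Nampa: 20 × 1 = 20
Total cost = 180.
So Hilo→Nampa carries 10 TEU.

10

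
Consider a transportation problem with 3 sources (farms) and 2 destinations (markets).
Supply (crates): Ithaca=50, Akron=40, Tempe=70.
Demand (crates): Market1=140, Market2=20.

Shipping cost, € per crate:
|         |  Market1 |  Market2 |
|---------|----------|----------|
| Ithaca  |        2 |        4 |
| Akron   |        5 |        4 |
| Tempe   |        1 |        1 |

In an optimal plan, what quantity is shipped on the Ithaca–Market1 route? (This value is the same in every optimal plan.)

Optimal shipments:
  Ithaca→Market1: 50 crates
  Akron→Market1: 20 crates
  Akron→Market2: 20 crates
  Tempe→Market1: 70 crates
Total cost = €350.
So Ithaca→Market1 carries 50 crates.

50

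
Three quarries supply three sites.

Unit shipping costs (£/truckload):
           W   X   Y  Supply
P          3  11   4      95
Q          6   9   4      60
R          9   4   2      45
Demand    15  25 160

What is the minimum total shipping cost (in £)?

745

A cheapest plan:
  P->W: 15 truckloads
  P->Y: 80 truckloads
  Q->Y: 60 truckloads
  R->X: 25 truckloads
  R->Y: 20 truckloads
Total cost = £745.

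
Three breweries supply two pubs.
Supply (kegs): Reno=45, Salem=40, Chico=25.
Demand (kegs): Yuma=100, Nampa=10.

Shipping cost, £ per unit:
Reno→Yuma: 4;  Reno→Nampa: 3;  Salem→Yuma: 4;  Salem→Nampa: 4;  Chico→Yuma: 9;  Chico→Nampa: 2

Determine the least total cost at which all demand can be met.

495

A cheapest plan:
  Reno→Yuma: 45 × £4 = £180
  Salem→Yuma: 40 × £4 = £160
  Chico→Yuma: 15 × £9 = £135
  Chico→Nampa: 10 × £2 = £20
Total = 180 + 160 + 135 + 20 = £495.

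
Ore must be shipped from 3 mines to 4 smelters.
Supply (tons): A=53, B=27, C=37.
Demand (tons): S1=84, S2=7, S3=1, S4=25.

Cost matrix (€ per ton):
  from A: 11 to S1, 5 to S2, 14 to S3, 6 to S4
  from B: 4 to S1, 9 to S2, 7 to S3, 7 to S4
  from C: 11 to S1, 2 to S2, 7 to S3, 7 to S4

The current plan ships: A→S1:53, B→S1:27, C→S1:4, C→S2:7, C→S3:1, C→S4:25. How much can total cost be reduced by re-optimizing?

25

Current plan cost = 53·11 + 27·4 + 4·11 + 7·2 + 1·7 + 25·7 = €931.
Optimal plan:
  A to S1: 28 tons
  A to S4: 25 tons
  B to S1: 27 tons
  C to S1: 29 tons
  C to S2: 7 tons
  C to S3: 1 tons
Optimal cost = €906.
Saving = 931 − 906 = €25.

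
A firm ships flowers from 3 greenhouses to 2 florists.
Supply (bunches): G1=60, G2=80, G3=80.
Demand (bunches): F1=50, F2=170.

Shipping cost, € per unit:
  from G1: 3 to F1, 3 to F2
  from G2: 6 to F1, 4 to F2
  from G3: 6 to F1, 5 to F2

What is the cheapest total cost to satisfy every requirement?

An optimal shipping plan:
  G1->F1: 50 bunches
  G1->F2: 10 bunches
  G2->F2: 80 bunches
  G3->F2: 80 bunches
Total cost = €900.
(Supply check: G1 ships 60; G2 ships 80; G3 ships 80.)

900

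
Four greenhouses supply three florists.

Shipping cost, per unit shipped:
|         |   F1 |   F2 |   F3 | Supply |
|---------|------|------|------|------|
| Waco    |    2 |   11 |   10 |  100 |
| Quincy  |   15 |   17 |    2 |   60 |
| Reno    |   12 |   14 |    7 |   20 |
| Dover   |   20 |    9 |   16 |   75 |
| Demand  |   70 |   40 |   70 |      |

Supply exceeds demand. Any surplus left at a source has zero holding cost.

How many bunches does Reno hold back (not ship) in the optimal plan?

Minimum-cost shipments:
  Waco–F1: 70 × 2 = 140
  Quincy–F3: 60 × 2 = 120
  Reno–F3: 10 × 7 = 70
  Dover–F2: 40 × 9 = 360
Total cost = 690.
Reno ships 10 of its 20, leaving 10.

10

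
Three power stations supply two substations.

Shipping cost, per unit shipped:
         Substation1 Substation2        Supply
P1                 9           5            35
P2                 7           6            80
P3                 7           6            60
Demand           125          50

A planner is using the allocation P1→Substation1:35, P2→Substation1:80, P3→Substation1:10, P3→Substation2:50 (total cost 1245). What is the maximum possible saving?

Current plan cost = 35·9 + 80·7 + 10·7 + 50·6 = 1245.
Optimal plan:
  P1–Substation2: 35 × 5 = 175
  P2–Substation1: 65 × 7 = 455
  P2–Substation2: 15 × 6 = 90
  P3–Substation1: 60 × 7 = 420
Optimal cost = 1140.
Saving = 1245 − 1140 = 105.

105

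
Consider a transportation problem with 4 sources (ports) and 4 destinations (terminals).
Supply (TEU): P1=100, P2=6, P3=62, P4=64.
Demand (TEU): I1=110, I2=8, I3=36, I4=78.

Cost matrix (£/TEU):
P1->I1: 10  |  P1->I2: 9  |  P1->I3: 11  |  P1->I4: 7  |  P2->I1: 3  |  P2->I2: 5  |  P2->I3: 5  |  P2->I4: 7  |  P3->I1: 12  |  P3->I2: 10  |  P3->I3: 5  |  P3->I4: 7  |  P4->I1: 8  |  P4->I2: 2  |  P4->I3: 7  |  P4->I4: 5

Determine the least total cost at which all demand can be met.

An optimal shipping plan:
  P1 to I1: 100 × £10 = £1000
  P2 to I1: 6 × £3 = £18
  P3 to I3: 36 × £5 = £180
  P3 to I4: 26 × £7 = £182
  P4 to I1: 4 × £8 = £32
  P4 to I2: 8 × £2 = £16
  P4 to I4: 52 × £5 = £260
Total = 1000 + 18 + 180 + 182 + 32 + 16 + 260 = £1688.
(Supply check: P1 ships 100; P2 ships 6; P3 ships 62; P4 ships 64.)

1688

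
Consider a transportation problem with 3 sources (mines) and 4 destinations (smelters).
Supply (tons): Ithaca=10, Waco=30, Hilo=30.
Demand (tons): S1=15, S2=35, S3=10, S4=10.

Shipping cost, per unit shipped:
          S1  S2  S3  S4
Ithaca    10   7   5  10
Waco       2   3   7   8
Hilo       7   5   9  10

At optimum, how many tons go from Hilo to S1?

0

Solving gives:
  Ithaca to S3: 10 × 5 = 50
  Waco to S1: 15 × 2 = 30
  Waco to S2: 15 × 3 = 45
  Hilo to S2: 20 × 5 = 100
  Hilo to S4: 10 × 10 = 100
Total cost = 325.
The route Hilo→S1 is not used.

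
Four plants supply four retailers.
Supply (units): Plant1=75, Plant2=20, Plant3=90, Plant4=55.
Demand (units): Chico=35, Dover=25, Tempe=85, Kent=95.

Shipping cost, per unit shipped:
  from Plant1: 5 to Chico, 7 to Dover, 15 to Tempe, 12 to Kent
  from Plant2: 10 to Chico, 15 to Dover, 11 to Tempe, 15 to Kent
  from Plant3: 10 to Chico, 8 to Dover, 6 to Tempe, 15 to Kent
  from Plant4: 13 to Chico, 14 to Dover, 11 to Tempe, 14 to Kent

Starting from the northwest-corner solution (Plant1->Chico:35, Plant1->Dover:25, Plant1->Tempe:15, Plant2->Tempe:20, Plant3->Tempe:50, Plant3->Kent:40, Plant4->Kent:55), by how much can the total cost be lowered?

Current plan cost = 35·5 + 25·7 + 15·15 + 20·11 + 50·6 + 40·15 + 55·14 = 2465.
Optimal plan:
  Plant1 to Chico: 35 × 5 = 175
  Plant1 to Dover: 20 × 7 = 140
  Plant1 to Kent: 20 × 12 = 240
  Plant2 to Kent: 20 × 15 = 300
  Plant3 to Dover: 5 × 8 = 40
  Plant3 to Tempe: 85 × 6 = 510
  Plant4 to Kent: 55 × 14 = 770
Optimal cost = 2175.
Saving = 2465 − 2175 = 290.

290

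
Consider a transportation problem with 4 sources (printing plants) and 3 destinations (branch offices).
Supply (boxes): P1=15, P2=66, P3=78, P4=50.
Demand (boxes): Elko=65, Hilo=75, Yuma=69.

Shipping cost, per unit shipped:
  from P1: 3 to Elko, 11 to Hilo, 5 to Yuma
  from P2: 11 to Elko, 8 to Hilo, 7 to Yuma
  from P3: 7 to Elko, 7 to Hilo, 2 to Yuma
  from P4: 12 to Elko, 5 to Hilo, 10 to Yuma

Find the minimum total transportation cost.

Optimal allocation:
  P1->Elko: 15 boxes
  P2->Elko: 41 boxes
  P2->Hilo: 25 boxes
  P3->Elko: 9 boxes
  P3->Yuma: 69 boxes
  P4->Hilo: 50 boxes
Total cost = 1147.
(Supply check: P1 ships 15; P2 ships 66; P3 ships 78; P4 ships 50.)

1147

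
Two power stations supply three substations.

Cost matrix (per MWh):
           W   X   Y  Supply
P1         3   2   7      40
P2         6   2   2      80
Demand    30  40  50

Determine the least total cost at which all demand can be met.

270

A cheapest plan:
  P1->W: 30 MWh
  P1->X: 10 MWh
  P2->X: 30 MWh
  P2->Y: 50 MWh
Total cost = 270.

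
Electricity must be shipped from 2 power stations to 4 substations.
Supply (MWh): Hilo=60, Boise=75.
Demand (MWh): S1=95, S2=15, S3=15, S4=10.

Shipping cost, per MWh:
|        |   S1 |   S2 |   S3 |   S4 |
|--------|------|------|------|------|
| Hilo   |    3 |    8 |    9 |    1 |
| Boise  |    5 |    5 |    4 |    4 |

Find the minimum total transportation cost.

520

One minimum-cost allocation:
  Hilo to S1: 50 MWh
  Hilo to S4: 10 MWh
  Boise to S1: 45 MWh
  Boise to S2: 15 MWh
  Boise to S3: 15 MWh
Total cost = 520.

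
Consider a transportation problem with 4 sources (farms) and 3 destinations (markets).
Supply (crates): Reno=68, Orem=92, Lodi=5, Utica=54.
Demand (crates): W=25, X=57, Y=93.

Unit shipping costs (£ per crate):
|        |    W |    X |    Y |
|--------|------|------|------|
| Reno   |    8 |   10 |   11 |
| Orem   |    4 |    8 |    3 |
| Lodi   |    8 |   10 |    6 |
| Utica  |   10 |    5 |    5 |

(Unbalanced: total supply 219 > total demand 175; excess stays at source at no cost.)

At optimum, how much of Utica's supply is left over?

An optimal plan:
  Reno to W: 21 × £8 = £168
  Reno to X: 3 × £10 = £30
  Orem to W: 4 × £4 = £16
  Orem to Y: 88 × £3 = £264
  Lodi to Y: 5 × £6 = £30
  Utica to X: 54 × £5 = £270
Total cost = £778.
Utica ships 54 of its 54, leaving 0.

0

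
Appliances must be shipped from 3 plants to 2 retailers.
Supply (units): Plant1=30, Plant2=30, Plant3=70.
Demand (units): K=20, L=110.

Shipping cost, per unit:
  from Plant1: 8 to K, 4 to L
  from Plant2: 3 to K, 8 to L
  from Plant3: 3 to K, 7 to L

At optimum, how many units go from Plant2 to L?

10

The minimum-cost plan:
  Plant1→L: 30 units
  Plant2→K: 20 units
  Plant2→L: 10 units
  Plant3→L: 70 units
Total cost = 750.
So Plant2→L carries 10 units.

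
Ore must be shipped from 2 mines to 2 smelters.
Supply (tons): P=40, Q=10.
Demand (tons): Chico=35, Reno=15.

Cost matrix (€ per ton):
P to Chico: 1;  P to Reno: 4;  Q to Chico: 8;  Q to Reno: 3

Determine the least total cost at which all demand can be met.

85

An optimal shipping plan:
  P to Chico: 35 × €1 = €35
  P to Reno: 5 × €4 = €20
  Q to Reno: 10 × €3 = €30
Total = 35 + 20 + 30 = €85.
(Supply check: P ships 40; Q ships 10.)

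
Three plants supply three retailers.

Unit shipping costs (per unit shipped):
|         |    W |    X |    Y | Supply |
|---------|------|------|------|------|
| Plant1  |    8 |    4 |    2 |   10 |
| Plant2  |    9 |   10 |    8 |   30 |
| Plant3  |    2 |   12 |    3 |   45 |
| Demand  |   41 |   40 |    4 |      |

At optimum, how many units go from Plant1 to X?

Solving gives:
  Plant1 to X: 10 × 4 = 40
  Plant2 to X: 30 × 10 = 300
  Plant3 to W: 41 × 2 = 82
  Plant3 to Y: 4 × 3 = 12
Total cost = 434.
So Plant1→X carries 10 units.

10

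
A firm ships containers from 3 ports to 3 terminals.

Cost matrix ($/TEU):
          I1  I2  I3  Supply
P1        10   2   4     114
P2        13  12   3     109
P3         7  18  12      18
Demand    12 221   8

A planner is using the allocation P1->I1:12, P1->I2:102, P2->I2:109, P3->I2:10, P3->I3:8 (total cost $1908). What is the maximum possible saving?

252

Current plan cost = 12·10 + 102·2 + 109·12 + 10·18 + 8·12 = $1908.
Optimal plan:
  P1–I2: 114 × $2 = $228
  P2–I2: 101 × $12 = $1212
  P2–I3: 8 × $3 = $24
  P3–I1: 12 × $7 = $84
  P3–I2: 6 × $18 = $108
Optimal cost = $1656.
Saving = 1908 − 1656 = $252.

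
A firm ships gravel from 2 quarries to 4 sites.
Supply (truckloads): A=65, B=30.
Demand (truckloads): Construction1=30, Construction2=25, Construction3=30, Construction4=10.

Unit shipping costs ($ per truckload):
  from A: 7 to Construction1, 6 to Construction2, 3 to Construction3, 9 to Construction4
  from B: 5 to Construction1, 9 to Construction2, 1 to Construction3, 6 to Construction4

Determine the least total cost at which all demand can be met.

470

An optimal shipping plan:
  A to Construction1: 30 × $7 = $210
  A to Construction2: 25 × $6 = $150
  A to Construction3: 10 × $3 = $30
  B to Construction3: 20 × $1 = $20
  B to Construction4: 10 × $6 = $60
Total = 210 + 150 + 30 + 20 + 60 = $470.
(Supply check: A ships 65; B ships 30.)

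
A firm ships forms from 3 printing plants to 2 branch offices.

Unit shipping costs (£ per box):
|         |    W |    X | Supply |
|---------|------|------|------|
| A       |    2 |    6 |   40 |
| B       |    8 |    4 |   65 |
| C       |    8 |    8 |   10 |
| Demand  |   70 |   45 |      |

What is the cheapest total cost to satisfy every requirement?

500

A cheapest plan:
  A→W: 40 × £2 = £80
  B→W: 20 × £8 = £160
  B→X: 45 × £4 = £180
  C→W: 10 × £8 = £80
Total = 80 + 160 + 180 + 80 = £500.
(Supply check: A ships 40; B ships 65; C ships 10.)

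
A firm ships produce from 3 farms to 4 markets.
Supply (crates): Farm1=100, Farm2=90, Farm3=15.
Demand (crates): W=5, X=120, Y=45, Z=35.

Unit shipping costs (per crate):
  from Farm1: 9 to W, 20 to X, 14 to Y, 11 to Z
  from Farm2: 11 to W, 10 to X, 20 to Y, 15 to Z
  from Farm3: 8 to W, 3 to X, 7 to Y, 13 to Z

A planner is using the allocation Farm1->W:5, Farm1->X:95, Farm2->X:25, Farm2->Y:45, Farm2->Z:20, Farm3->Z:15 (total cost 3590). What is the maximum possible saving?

Current plan cost = 5·9 + 95·20 + 25·10 + 45·20 + 20·15 + 15·13 = 3590.
Optimal plan:
  Farm1–W: 5 × 9 = 45
  Farm1–X: 15 × 20 = 300
  Farm1–Y: 45 × 14 = 630
  Farm1–Z: 35 × 11 = 385
  Farm2–X: 90 × 10 = 900
  Farm3–X: 15 × 3 = 45
Optimal cost = 2305.
Saving = 3590 − 2305 = 1285.

1285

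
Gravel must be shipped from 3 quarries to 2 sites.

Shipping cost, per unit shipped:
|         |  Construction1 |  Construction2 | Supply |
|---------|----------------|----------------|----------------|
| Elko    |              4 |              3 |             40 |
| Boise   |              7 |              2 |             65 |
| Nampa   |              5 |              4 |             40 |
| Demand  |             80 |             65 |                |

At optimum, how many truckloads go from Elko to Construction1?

40

The minimum-cost plan:
  Elko→Construction1: 40 × 4 = 160
  Boise→Construction2: 65 × 2 = 130
  Nampa→Construction1: 40 × 5 = 200
Total cost = 490.
So Elko→Construction1 carries 40 truckloads.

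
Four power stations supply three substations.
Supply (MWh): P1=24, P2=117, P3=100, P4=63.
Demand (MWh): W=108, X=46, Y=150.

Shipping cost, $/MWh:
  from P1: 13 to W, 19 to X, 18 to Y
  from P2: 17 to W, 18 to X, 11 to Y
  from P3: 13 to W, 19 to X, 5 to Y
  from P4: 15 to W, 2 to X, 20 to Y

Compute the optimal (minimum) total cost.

2848

An optimal shipping plan:
  P1→W: 24 MWh
  P2→W: 67 MWh
  P2→Y: 50 MWh
  P3→Y: 100 MWh
  P4→W: 17 MWh
  P4→X: 46 MWh
Total cost = $2848.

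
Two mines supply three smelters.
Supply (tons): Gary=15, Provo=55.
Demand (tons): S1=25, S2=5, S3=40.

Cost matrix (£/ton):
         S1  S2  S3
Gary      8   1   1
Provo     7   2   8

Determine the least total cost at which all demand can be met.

400

Optimal allocation:
  Gary–S3: 15 × £1 = £15
  Provo–S1: 25 × £7 = £175
  Provo–S2: 5 × £2 = £10
  Provo–S3: 25 × £8 = £200
Total = 15 + 175 + 10 + 200 = £400.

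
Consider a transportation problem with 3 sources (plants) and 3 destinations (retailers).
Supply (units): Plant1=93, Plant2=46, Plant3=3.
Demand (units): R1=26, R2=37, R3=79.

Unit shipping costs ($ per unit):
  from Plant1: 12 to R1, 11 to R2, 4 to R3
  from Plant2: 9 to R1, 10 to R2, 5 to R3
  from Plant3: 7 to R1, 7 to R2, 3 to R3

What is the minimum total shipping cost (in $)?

925

Optimal allocation:
  Plant1 to R2: 14 × $11 = $154
  Plant1 to R3: 79 × $4 = $316
  Plant2 to R1: 26 × $9 = $234
  Plant2 to R2: 20 × $10 = $200
  Plant3 to R2: 3 × $7 = $21
Total = 154 + 316 + 234 + 200 + 21 = $925.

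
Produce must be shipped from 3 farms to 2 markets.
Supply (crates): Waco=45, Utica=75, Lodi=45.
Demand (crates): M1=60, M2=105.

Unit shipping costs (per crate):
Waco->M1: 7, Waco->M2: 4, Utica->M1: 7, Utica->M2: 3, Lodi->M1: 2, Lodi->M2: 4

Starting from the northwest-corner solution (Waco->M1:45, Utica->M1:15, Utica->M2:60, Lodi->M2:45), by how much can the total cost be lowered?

Current plan cost = 45·7 + 15·7 + 60·3 + 45·4 = 780.
Optimal plan:
  Waco–M1: 15 × 7 = 105
  Waco–M2: 30 × 4 = 120
  Utica–M2: 75 × 3 = 225
  Lodi–M1: 45 × 2 = 90
Optimal cost = 540.
Saving = 780 − 540 = 240.

240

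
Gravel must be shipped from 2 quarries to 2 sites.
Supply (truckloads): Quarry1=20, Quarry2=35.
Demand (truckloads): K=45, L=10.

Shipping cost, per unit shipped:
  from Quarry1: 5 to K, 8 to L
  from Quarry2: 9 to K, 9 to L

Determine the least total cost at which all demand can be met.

415

A cheapest plan:
  Quarry1→K: 20 truckloads
  Quarry2→K: 25 truckloads
  Quarry2→L: 10 truckloads
Total cost = 415.
(Supply check: Quarry1 ships 20; Quarry2 ships 35.)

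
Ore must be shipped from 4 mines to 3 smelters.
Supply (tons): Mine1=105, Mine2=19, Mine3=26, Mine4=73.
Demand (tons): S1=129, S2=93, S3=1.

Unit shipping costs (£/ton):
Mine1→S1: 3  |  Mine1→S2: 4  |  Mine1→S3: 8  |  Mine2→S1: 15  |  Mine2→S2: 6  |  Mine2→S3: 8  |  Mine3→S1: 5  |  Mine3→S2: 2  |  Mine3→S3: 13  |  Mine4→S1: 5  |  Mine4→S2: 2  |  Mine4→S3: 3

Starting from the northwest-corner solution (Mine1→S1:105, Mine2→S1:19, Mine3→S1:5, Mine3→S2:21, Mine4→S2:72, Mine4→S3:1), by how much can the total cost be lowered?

Current plan cost = 105·3 + 19·15 + 5·5 + 21·2 + 72·2 + 1·3 = £814.
Optimal plan:
  Mine1→S1: 105 tons
  Mine2→S2: 19 tons
  Mine3→S1: 24 tons
  Mine3→S2: 2 tons
  Mine4→S2: 72 tons
  Mine4→S3: 1 tons
Optimal cost = £700.
Saving = 814 − 700 = £114.

114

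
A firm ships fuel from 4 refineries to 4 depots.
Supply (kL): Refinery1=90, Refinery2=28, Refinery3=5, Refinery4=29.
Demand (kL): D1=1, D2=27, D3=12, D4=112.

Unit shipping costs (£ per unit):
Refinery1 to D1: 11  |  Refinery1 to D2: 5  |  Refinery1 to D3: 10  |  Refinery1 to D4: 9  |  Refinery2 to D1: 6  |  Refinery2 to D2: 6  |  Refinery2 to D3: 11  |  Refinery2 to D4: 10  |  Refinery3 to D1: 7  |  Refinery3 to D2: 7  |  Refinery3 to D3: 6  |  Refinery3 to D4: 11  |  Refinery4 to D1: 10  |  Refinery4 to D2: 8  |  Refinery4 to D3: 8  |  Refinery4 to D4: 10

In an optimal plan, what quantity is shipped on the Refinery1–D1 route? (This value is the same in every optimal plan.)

0

The minimum-cost plan:
  Refinery1→D2: 27 × £5 = £135
  Refinery1→D4: 63 × £9 = £567
  Refinery2→D1: 1 × £6 = £6
  Refinery2→D4: 27 × £10 = £270
  Refinery3→D3: 5 × £6 = £30
  Refinery4→D3: 7 × £8 = £56
  Refinery4→D4: 22 × £10 = £220
Total cost = £1284.
The route Refinery1→D1 is not used.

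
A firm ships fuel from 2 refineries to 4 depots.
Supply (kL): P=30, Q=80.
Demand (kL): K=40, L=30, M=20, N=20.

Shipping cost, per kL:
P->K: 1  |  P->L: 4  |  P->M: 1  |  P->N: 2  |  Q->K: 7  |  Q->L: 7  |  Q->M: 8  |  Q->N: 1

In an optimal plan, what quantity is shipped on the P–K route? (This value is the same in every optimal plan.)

10

The minimum-cost plan:
  P to K: 10 × 1 = 10
  P to M: 20 × 1 = 20
  Q to K: 30 × 7 = 210
  Q to L: 30 × 7 = 210
  Q to N: 20 × 1 = 20
Total cost = 470.
So P→K carries 10 kL.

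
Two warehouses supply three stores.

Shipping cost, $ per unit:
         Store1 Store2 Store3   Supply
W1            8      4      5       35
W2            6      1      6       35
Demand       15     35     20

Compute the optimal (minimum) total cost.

One minimum-cost allocation:
  W1–Store1: 15 units
  W1–Store3: 20 units
  W2–Store2: 35 units
Total cost = $255.
(Supply check: W1 ships 35; W2 ships 35.)

255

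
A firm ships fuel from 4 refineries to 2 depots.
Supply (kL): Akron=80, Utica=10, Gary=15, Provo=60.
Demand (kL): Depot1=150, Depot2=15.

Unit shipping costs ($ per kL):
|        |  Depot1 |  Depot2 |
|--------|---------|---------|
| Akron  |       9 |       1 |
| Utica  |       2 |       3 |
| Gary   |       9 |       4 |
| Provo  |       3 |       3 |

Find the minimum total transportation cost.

935

One minimum-cost allocation:
  Akron->Depot1: 65 kL
  Akron->Depot2: 15 kL
  Utica->Depot1: 10 kL
  Gary->Depot1: 15 kL
  Provo->Depot1: 60 kL
Total cost = $935.
(Supply check: Akron ships 80; Utica ships 10; Gary ships 15; Provo ships 60.)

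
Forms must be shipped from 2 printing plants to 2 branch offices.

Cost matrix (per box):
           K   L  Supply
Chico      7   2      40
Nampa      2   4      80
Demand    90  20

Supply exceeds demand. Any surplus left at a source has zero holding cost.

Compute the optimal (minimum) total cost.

A cheapest plan:
  Chico–K: 10 × 7 = 70
  Chico–L: 20 × 2 = 40
  Nampa–K: 80 × 2 = 160
Total = 70 + 40 + 160 = 270.

270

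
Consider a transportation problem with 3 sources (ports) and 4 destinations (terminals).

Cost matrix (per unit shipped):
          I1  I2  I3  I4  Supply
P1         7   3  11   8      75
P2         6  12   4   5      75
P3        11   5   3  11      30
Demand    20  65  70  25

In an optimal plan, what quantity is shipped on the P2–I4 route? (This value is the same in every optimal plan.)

Optimal shipments:
  P1->I1: 10 TEU
  P1->I2: 65 TEU
  P2->I1: 10 TEU
  P2->I3: 40 TEU
  P2->I4: 25 TEU
  P3->I3: 30 TEU
Total cost = 700.
So P2→I4 carries 25 TEU.

25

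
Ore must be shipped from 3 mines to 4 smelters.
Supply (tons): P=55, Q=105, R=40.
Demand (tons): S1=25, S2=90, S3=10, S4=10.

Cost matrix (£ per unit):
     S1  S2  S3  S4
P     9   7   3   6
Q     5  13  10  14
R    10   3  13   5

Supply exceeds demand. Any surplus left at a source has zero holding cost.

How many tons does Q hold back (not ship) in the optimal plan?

65

Minimum-cost shipments:
  P->S2: 35 × £7 = £245
  P->S3: 10 × £3 = £30
  P->S4: 10 × £6 = £60
  Q->S1: 25 × £5 = £125
  Q->S2: 15 × £13 = £195
  R->S2: 40 × £3 = £120
Total cost = £775.
Q ships 40 of its 105, leaving 65.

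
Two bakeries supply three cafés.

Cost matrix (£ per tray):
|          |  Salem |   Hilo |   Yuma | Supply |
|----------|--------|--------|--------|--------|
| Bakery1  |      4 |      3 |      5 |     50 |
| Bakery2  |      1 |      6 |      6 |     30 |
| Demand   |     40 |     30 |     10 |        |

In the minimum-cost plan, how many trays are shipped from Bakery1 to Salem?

10

The minimum-cost plan:
  Bakery1–Salem: 10 trays
  Bakery1–Hilo: 30 trays
  Bakery1–Yuma: 10 trays
  Bakery2–Salem: 30 trays
Total cost = £210.
So Bakery1→Salem carries 10 trays.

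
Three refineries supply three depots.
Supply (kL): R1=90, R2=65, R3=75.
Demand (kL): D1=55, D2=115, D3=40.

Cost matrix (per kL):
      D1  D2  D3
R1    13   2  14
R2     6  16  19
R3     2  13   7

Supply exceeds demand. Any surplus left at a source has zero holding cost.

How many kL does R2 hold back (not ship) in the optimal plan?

20

Minimum-cost shipments:
  R1->D2: 90 kL
  R2->D1: 20 kL
  R2->D2: 25 kL
  R3->D1: 35 kL
  R3->D3: 40 kL
Total cost = 1050.
R2 ships 45 of its 65, leaving 20.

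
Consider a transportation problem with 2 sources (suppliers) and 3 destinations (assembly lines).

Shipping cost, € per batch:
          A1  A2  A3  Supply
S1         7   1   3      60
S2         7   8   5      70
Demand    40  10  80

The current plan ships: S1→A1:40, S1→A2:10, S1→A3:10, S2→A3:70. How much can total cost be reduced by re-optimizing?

Current plan cost = 40·7 + 10·1 + 10·3 + 70·5 = €670.
Optimal plan:
  S1→A2: 10 × €1 = €10
  S1→A3: 50 × €3 = €150
  S2→A1: 40 × €7 = €280
  S2→A3: 30 × €5 = €150
Optimal cost = €590.
Saving = 670 − 590 = €80.

80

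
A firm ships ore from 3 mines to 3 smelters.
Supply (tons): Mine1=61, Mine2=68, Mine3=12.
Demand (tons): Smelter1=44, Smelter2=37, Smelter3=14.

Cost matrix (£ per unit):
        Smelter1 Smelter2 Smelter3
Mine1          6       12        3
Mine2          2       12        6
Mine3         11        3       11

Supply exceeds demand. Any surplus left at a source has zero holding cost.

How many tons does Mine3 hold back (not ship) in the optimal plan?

Minimum-cost shipments:
  Mine1–Smelter2: 25 × £12 = £300
  Mine1–Smelter3: 14 × £3 = £42
  Mine2–Smelter1: 44 × £2 = £88
  Mine3–Smelter2: 12 × £3 = £36
Total cost = £466.
Mine3 ships 12 of its 12, leaving 0.

0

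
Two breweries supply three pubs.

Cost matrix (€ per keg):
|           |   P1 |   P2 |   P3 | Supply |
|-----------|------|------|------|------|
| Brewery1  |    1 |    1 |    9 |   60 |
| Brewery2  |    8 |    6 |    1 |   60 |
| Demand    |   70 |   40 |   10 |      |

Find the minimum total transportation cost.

A cheapest plan:
  Brewery1→P1: 60 × €1 = €60
  Brewery2→P1: 10 × €8 = €80
  Brewery2→P2: 40 × €6 = €240
  Brewery2→P3: 10 × €1 = €10
Total = 60 + 80 + 240 + 10 = €390.

390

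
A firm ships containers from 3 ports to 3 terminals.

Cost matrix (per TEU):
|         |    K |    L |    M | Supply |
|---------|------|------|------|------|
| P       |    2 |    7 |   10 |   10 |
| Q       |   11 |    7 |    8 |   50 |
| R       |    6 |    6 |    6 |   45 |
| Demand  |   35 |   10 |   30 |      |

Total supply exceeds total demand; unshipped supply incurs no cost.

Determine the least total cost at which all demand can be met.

A cheapest plan:
  P→K: 10 × 2 = 20
  Q→L: 10 × 7 = 70
  Q→M: 10 × 8 = 80
  R→K: 25 × 6 = 150
  R→M: 20 × 6 = 120
Total = 20 + 70 + 80 + 150 + 120 = 440.

440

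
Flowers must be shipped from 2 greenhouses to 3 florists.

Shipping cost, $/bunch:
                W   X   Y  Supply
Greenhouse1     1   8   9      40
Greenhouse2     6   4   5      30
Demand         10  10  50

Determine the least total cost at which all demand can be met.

420

One minimum-cost allocation:
  Greenhouse1 to W: 10 × $1 = $10
  Greenhouse1 to X: 10 × $8 = $80
  Greenhouse1 to Y: 20 × $9 = $180
  Greenhouse2 to Y: 30 × $5 = $150
Total = 10 + 80 + 180 + 150 = $420.
(Supply check: Greenhouse1 ships 40; Greenhouse2 ships 30.)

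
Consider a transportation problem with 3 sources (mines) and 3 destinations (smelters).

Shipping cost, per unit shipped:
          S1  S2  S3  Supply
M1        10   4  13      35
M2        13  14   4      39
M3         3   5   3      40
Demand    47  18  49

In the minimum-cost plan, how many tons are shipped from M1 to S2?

Optimal shipments:
  M1–S1: 17 tons
  M1–S2: 18 tons
  M2–S3: 39 tons
  M3–S1: 30 tons
  M3–S3: 10 tons
Total cost = 518.
So M1→S2 carries 18 tons.

18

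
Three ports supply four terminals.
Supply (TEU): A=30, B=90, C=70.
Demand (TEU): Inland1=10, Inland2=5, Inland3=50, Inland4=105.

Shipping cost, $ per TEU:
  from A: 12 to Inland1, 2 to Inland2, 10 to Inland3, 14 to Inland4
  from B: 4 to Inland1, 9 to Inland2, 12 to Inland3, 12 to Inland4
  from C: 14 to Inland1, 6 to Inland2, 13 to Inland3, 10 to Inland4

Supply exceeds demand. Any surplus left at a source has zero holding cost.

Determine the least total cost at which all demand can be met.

An optimal shipping plan:
  A to Inland2: 5 × $2 = $10
  A to Inland3: 25 × $10 = $250
  B to Inland1: 10 × $4 = $40
  B to Inland3: 25 × $12 = $300
  B to Inland4: 35 × $12 = $420
  C to Inland4: 70 × $10 = $700
Total = 10 + 250 + 40 + 300 + 420 + 700 = $1720.
(Supply check: A ships 30; B ships 70; C ships 70.)

1720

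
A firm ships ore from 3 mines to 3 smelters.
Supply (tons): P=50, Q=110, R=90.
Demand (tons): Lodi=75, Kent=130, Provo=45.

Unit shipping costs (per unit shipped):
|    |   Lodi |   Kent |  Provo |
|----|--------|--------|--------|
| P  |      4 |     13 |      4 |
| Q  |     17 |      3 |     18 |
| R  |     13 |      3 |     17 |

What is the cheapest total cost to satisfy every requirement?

1500

An optimal shipping plan:
  P–Lodi: 5 × 4 = 20
  P–Provo: 45 × 4 = 180
  Q–Kent: 110 × 3 = 330
  R–Lodi: 70 × 13 = 910
  R–Kent: 20 × 3 = 60
Total = 20 + 180 + 330 + 910 + 60 = 1500.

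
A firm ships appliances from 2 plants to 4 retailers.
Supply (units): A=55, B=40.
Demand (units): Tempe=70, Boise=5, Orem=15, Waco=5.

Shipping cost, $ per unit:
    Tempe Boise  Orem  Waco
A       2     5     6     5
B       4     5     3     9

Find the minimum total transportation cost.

An optimal shipping plan:
  A->Tempe: 50 × $2 = $100
  A->Waco: 5 × $5 = $25
  B->Tempe: 20 × $4 = $80
  B->Boise: 5 × $5 = $25
  B->Orem: 15 × $3 = $45
Total = 100 + 25 + 80 + 25 + 45 = $275.
(Supply check: A ships 55; B ships 40.)

275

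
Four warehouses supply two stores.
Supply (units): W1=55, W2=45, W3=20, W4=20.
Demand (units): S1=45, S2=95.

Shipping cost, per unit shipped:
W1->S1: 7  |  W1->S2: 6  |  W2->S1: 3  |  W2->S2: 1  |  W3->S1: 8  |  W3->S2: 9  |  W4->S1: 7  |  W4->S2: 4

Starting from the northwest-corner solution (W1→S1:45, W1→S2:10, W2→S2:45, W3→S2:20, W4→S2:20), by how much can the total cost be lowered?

Current plan cost = 45·7 + 10·6 + 45·1 + 20·9 + 20·4 = 680.
Optimal plan:
  W1->S1: 25 × 7 = 175
  W1->S2: 30 × 6 = 180
  W2->S2: 45 × 1 = 45
  W3->S1: 20 × 8 = 160
  W4->S2: 20 × 4 = 80
Optimal cost = 640.
Saving = 680 − 640 = 40.

40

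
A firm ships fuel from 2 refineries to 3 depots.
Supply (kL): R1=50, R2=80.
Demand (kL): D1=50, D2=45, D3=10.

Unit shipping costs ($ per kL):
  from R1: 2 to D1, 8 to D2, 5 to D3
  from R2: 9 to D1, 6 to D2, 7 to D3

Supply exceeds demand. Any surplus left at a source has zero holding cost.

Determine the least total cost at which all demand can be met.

One minimum-cost allocation:
  R1->D1: 50 × $2 = $100
  R2->D2: 45 × $6 = $270
  R2->D3: 10 × $7 = $70
Total = 100 + 270 + 70 = $440.
(Supply check: R1 ships 50; R2 ships 55.)

440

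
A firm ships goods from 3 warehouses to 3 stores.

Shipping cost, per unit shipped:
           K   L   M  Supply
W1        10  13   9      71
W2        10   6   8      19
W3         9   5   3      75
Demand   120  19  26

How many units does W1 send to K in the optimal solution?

71

Solving gives:
  W1->K: 71 × 10 = 710
  W2->K: 19 × 10 = 190
  W3->K: 30 × 9 = 270
  W3->L: 19 × 5 = 95
  W3->M: 26 × 3 = 78
Total cost = 1343.
So W1→K carries 71 units.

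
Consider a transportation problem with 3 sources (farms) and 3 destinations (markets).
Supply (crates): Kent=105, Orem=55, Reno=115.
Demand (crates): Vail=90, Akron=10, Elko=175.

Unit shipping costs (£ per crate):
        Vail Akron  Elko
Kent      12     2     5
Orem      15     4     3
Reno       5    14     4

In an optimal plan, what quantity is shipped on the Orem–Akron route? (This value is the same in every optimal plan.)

0

The minimum-cost plan:
  Kent->Akron: 10 × £2 = £20
  Kent->Elko: 95 × £5 = £475
  Orem->Elko: 55 × £3 = £165
  Reno->Vail: 90 × £5 = £450
  Reno->Elko: 25 × £4 = £100
Total cost = £1210.
The route Orem→Akron is not used.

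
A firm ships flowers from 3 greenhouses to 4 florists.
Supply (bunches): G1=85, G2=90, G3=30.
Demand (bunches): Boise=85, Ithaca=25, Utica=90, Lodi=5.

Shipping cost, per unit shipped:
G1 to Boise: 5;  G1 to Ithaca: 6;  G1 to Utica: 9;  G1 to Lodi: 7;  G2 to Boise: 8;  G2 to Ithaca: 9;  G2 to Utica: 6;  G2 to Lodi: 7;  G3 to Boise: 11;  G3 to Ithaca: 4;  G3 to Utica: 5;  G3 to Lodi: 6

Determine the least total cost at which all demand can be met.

1095

A cheapest plan:
  G1->Boise: 85 bunches
  G2->Utica: 85 bunches
  G2->Lodi: 5 bunches
  G3->Ithaca: 25 bunches
  G3->Utica: 5 bunches
Total cost = 1095.
(Supply check: G1 ships 85; G2 ships 90; G3 ships 30.)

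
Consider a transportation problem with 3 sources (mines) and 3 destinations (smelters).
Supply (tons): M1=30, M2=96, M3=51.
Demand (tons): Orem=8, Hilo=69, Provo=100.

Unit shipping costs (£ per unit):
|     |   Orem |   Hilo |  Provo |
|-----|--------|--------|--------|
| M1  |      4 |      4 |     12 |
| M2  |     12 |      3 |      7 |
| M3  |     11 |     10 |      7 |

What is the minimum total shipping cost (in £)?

A cheapest plan:
  M1–Orem: 8 × £4 = £32
  M1–Hilo: 22 × £4 = £88
  M2–Hilo: 47 × £3 = £141
  M2–Provo: 49 × £7 = £343
  M3–Provo: 51 × £7 = £357
Total = 32 + 88 + 141 + 343 + 357 = £961.

961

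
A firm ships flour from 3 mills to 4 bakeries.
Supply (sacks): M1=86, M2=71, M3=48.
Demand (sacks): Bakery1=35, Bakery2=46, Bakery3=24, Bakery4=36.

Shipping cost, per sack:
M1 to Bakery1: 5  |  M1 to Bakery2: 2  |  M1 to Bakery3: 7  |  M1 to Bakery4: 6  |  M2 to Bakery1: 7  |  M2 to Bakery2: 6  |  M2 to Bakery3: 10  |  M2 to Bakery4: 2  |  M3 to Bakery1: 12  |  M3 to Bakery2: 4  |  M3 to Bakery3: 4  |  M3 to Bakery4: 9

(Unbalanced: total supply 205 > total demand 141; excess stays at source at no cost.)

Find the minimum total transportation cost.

435

An optimal shipping plan:
  M1 to Bakery1: 35 × 5 = 175
  M1 to Bakery2: 46 × 2 = 92
  M2 to Bakery4: 36 × 2 = 72
  M3 to Bakery3: 24 × 4 = 96
Total = 175 + 92 + 72 + 96 = 435.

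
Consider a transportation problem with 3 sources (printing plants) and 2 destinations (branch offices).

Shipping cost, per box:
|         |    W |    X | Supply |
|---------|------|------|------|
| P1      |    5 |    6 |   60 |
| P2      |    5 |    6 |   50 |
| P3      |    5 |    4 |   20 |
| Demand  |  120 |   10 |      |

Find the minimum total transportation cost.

640

One minimum-cost allocation:
  P1->W: 60 × 5 = 300
  P2->W: 50 × 5 = 250
  P3->W: 10 × 5 = 50
  P3->X: 10 × 4 = 40
Total = 300 + 250 + 50 + 40 = 640.
(Supply check: P1 ships 60; P2 ships 50; P3 ships 20.)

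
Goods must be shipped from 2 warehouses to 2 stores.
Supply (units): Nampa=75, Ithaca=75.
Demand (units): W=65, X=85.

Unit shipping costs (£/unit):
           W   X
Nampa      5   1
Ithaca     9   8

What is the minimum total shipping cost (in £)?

740

One minimum-cost allocation:
  Nampa→X: 75 × £1 = £75
  Ithaca→W: 65 × £9 = £585
  Ithaca→X: 10 × £8 = £80
Total = 75 + 585 + 80 = £740.
(Supply check: Nampa ships 75; Ithaca ships 75.)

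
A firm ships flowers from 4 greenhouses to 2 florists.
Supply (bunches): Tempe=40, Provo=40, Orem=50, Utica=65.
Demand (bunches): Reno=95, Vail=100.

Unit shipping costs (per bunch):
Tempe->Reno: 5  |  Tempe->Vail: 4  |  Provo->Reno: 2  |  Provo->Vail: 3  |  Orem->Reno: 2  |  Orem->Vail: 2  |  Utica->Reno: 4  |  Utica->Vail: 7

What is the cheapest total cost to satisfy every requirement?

610

Optimal allocation:
  Tempe→Vail: 40 bunches
  Provo→Reno: 30 bunches
  Provo→Vail: 10 bunches
  Orem→Vail: 50 bunches
  Utica→Reno: 65 bunches
Total cost = 610.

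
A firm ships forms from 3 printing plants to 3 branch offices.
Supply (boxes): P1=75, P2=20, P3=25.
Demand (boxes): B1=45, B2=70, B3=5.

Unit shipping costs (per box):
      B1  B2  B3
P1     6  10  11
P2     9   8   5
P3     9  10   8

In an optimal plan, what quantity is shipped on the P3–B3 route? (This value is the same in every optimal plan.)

0

The minimum-cost plan:
  P1–B1: 45 × 6 = 270
  P1–B2: 30 × 10 = 300
  P2–B2: 15 × 8 = 120
  P2–B3: 5 × 5 = 25
  P3–B2: 25 × 10 = 250
Total cost = 965.
The route P3→B3 is not used.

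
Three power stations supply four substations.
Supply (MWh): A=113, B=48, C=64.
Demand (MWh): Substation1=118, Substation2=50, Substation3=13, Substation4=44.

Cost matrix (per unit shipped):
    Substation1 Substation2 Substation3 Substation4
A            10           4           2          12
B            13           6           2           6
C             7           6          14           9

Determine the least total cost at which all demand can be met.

One minimum-cost allocation:
  A–Substation1: 54 MWh
  A–Substation2: 50 MWh
  A–Substation3: 9 MWh
  B–Substation3: 4 MWh
  B–Substation4: 44 MWh
  C–Substation1: 64 MWh
Total cost = 1478.
(Supply check: A ships 113; B ships 48; C ships 64.)

1478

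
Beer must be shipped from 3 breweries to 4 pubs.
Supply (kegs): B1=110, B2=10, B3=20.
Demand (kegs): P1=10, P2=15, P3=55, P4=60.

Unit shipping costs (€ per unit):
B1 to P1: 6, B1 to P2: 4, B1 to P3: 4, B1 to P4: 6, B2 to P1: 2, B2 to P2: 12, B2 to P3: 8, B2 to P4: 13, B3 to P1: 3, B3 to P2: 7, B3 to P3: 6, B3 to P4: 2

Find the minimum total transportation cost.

Optimal allocation:
  B1→P2: 15 × €4 = €60
  B1→P3: 55 × €4 = €220
  B1→P4: 40 × €6 = €240
  B2→P1: 10 × €2 = €20
  B3→P4: 20 × €2 = €40
Total = 60 + 220 + 240 + 20 + 40 = €580.
(Supply check: B1 ships 110; B2 ships 10; B3 ships 20.)

580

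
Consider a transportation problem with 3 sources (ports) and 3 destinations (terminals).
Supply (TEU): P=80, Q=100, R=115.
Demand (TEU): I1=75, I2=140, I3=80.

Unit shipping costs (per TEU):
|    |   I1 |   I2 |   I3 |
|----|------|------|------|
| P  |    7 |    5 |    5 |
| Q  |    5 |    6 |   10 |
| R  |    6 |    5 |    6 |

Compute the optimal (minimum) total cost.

Optimal allocation:
  P→I3: 80 × 5 = 400
  Q→I1: 75 × 5 = 375
  Q→I2: 25 × 6 = 150
  R→I2: 115 × 5 = 575
Total = 400 + 375 + 150 + 575 = 1500.
(Supply check: P ships 80; Q ships 100; R ships 115.)

1500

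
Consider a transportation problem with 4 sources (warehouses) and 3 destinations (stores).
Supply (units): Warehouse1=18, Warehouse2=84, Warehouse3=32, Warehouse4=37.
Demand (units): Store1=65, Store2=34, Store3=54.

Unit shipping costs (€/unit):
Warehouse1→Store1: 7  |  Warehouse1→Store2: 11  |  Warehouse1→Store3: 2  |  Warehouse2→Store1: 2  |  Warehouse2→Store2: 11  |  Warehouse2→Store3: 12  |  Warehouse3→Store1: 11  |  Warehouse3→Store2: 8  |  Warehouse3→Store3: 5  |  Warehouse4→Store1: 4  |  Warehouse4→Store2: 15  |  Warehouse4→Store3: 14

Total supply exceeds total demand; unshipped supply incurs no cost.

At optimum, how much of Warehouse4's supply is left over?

Minimum-cost shipments:
  Warehouse1->Store3: 18 × €2 = €36
  Warehouse2->Store1: 50 × €2 = €100
  Warehouse2->Store2: 34 × €11 = €374
  Warehouse3->Store3: 32 × €5 = €160
  Warehouse4->Store1: 15 × €4 = €60
  Warehouse4->Store3: 4 × €14 = €56
Total cost = €786.
Warehouse4 ships 19 of its 37, leaving 18.

18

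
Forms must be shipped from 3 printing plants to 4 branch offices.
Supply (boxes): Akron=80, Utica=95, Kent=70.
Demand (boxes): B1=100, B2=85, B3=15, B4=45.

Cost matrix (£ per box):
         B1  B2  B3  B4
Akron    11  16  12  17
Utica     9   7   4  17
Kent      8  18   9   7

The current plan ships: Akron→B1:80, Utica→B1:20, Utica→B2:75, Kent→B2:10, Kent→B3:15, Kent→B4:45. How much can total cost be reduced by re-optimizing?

180

Current plan cost = 80·11 + 20·9 + 75·7 + 10·18 + 15·9 + 45·7 = £2215.
Optimal plan:
  Akron to B1: 75 boxes
  Akron to B3: 5 boxes
  Utica to B2: 85 boxes
  Utica to B3: 10 boxes
  Kent to B1: 25 boxes
  Kent to B4: 45 boxes
Optimal cost = £2035.
Saving = 2215 − 2035 = £180.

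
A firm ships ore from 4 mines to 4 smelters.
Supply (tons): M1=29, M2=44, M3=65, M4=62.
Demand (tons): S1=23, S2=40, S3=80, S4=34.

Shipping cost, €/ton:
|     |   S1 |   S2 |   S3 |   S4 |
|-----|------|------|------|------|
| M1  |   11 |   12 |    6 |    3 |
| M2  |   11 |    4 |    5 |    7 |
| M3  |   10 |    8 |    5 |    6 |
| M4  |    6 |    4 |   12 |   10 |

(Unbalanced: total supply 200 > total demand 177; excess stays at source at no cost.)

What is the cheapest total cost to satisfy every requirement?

815

An optimal shipping plan:
  M1–S4: 29 × €3 = €87
  M2–S2: 24 × €4 = €96
  M2–S3: 20 × €5 = €100
  M3–S3: 60 × €5 = €300
  M3–S4: 5 × €6 = €30
  M4–S1: 23 × €6 = €138
  M4–S2: 16 × €4 = €64
Total = 87 + 96 + 100 + 300 + 30 + 138 + 64 = €815.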